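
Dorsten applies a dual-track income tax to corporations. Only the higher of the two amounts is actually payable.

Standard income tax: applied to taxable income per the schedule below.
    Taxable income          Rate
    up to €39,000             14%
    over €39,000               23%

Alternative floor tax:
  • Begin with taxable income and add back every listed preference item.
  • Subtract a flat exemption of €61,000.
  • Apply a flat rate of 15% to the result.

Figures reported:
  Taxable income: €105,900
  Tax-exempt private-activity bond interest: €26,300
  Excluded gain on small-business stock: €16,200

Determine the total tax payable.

Standard income tax:
  €39,000 × 14% = €5,460
  €66,900 × 23% = €15,387
  → €20,847

Alternative floor tax:
  Adjusted income: €105,900 + €26,300 + €16,200 = €148,400
  Less exemption €61,000 → base €87,400
  €87,400 × 15% = €13,110

€20,847 > €13,110, so the standard income tax governs.

€20,847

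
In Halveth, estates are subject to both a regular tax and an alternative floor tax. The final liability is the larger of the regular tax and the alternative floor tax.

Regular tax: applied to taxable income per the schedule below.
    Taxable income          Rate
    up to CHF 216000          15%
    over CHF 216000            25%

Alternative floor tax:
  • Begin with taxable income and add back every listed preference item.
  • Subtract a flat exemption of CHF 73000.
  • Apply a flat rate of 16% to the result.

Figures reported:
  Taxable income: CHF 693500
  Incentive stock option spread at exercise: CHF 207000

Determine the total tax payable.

Alternative floor tax:
  Adjusted income: CHF 693500 + CHF 207000 = CHF 900500
  Less exemption CHF 73000 → base CHF 827500
  CHF 827500 × 16% = CHF 132400

Regular tax:
  CHF 216000 × 15% = CHF 32400
  CHF 477500 × 25% = CHF 119375
  → CHF 151775

CHF 151775 > CHF 132400, so the regular tax governs.

CHF 151775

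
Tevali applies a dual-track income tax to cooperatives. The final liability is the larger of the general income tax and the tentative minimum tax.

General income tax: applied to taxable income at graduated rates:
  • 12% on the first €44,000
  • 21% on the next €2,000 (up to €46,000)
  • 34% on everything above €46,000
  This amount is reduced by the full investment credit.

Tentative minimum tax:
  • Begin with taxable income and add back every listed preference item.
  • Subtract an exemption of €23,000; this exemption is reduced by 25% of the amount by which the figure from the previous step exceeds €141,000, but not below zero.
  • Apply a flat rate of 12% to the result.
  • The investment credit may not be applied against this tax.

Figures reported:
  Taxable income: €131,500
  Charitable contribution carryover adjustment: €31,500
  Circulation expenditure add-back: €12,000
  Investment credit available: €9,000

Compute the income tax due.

Tentative minimum tax:
  Adjusted income: €131,500 + €31,500 + €12,000 = €175,000
  Exemption: €23,000 − 25% × (€175,000 − €141,000) = €23,000 − €8,500 = €14,500
  Base: €175,000 − €14,500 = €160,500
  €160,500 × 12% = €19,260

General income tax:
  €44,000 × 12% = €5,280
  €2,000 × 21% = €420
  €85,500 × 34% = €29,070
  → €34,770
  Less investment credit €9,000 → €25,770

€25,770 > €19,260, so the general income tax governs.

€25,770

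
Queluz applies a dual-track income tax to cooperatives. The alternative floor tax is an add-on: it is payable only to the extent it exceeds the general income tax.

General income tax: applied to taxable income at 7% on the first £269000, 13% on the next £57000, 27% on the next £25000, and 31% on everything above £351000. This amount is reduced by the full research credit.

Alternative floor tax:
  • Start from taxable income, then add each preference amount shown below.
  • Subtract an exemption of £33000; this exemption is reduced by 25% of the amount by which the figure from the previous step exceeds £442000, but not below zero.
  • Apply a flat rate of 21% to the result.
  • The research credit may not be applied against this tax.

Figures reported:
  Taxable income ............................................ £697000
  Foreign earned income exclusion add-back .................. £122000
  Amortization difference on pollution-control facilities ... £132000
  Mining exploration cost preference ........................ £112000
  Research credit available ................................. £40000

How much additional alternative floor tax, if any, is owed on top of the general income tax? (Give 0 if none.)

Alternative floor tax:
  Adjusted income: £697000 + £122000 + £132000 + £112000 = £1063000
  Exemption: 25% × (£1063000 − £442000) = £155250 ≥ £33000, so the exemption is fully phased out
  Base: £1063000 − £0 = £1063000
  £1063000 × 21% = £223230

General income tax:
  £269000 × 7% = £18830
  £57000 × 13% = £7410
  £25000 × 27% = £6750
  £346000 × 31% = £107260
  → £140250
  Less research credit £40000 → £100250

Excess of alternative floor tax over general income tax: £223230 − £100250 = £122980.

£122980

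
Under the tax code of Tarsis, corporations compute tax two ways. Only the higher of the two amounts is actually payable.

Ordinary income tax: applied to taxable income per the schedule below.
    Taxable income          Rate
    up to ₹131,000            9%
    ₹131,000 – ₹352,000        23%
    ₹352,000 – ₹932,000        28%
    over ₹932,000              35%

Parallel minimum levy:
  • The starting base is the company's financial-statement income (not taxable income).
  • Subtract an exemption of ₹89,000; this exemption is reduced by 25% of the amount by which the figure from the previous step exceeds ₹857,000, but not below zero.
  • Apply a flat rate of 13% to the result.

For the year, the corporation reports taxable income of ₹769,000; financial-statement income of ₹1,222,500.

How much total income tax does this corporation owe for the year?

₹179,380

Parallel minimum levy:
  Base (financial-statement income): ₹1,222,500
  Exemption: 25% × (₹1,222,500 − ₹857,000) = ₹91,375 ≥ ₹89,000, so the exemption is fully phased out
  Base: ₹1,222,500 − ₹0 = ₹1,222,500
  ₹1,222,500 × 13% = ₹158,925

Ordinary income tax:
  ₹131,000 × 9% = ₹11,790
  ₹221,000 × 23% = ₹50,830
  ₹417,000 × 28% = ₹116,760
  → ₹179,380

₹179,380 > ₹158,925, so the ordinary income tax governs.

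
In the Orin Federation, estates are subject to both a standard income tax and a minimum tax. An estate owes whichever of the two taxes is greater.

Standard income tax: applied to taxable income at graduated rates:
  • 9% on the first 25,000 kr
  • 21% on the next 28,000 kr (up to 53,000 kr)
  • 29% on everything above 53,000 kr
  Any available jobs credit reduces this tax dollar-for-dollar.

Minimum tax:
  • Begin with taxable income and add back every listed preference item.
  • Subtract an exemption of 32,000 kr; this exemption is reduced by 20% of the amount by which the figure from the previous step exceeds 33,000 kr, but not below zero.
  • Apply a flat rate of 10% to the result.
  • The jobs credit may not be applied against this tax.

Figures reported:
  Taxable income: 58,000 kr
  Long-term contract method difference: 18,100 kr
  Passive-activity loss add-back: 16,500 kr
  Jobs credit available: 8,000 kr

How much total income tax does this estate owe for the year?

Minimum tax:
  Adjusted income: 58,000 kr + 18,100 kr + 16,500 kr = 92,600 kr
  Exemption: 32,000 kr − 20% × (92,600 kr − 33,000 kr) = 32,000 kr − 11,920 kr = 20,080 kr
  Base: 92,600 kr − 20,080 kr = 72,520 kr
  72,520 kr × 10% = 7,252 kr

Standard income tax:
  25,000 kr × 9% = 2,250 kr
  28,000 kr × 21% = 5,880 kr
  5,000 kr × 29% = 1,450 kr
  → 9,580 kr
  Less jobs credit 8,000 kr → 1,580 kr

7,252 kr > 1,580 kr, so the minimum tax is the binding amount.

7,252 kr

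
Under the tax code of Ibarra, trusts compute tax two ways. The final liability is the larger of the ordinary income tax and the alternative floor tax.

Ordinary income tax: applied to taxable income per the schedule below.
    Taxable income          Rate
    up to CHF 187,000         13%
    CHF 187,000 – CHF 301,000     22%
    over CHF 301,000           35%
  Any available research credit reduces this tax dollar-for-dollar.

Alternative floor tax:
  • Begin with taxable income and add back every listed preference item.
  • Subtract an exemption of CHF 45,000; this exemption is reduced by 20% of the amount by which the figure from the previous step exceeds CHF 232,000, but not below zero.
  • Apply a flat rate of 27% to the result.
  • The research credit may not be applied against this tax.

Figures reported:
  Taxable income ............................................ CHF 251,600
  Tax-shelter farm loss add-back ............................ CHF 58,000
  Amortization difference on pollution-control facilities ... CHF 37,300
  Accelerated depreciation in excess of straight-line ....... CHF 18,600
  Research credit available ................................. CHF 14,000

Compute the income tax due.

Ordinary income tax:
  CHF 187,000 × 13% = CHF 24,310
  CHF 64,600 × 22% = CHF 14,212
  → CHF 38,522
  Less research credit CHF 14,000 → CHF 24,522

Alternative floor tax:
  Adjusted income: CHF 251,600 + CHF 58,000 + CHF 37,300 + CHF 18,600 = CHF 365,500
  Exemption: CHF 45,000 − 20% × (CHF 365,500 − CHF 232,000) = CHF 45,000 − CHF 26,700 = CHF 18,300
  Base: CHF 365,500 − CHF 18,300 = CHF 347,200
  CHF 347,200 × 27% = CHF 93,744

CHF 93,744 > CHF 24,522, so the alternative floor tax is the binding amount.

CHF 93,744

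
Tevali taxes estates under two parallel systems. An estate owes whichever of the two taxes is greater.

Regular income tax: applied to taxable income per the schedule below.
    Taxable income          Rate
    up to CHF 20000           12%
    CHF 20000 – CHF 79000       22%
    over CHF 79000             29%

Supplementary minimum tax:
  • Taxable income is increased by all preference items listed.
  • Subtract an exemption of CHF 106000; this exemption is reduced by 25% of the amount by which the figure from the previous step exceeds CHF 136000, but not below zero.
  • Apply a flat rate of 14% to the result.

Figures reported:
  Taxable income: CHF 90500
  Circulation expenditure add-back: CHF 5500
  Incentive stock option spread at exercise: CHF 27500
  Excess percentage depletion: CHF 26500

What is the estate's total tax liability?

CHF 18715

Supplementary minimum tax:
  Adjusted income: CHF 90500 + CHF 5500 + CHF 27500 + CHF 26500 = CHF 150000
  Exemption: CHF 106000 − 25% × (CHF 150000 − CHF 136000) = CHF 106000 − CHF 3500 = CHF 102500
  Base: CHF 150000 − CHF 102500 = CHF 47500
  CHF 47500 × 14% = CHF 6650

Regular income tax:
  CHF 20000 × 12% = CHF 2400
  CHF 59000 × 22% = CHF 12980
  CHF 11500 × 29% = CHF 3335
  → CHF 18715

CHF 18715 > CHF 6650, so the regular income tax governs.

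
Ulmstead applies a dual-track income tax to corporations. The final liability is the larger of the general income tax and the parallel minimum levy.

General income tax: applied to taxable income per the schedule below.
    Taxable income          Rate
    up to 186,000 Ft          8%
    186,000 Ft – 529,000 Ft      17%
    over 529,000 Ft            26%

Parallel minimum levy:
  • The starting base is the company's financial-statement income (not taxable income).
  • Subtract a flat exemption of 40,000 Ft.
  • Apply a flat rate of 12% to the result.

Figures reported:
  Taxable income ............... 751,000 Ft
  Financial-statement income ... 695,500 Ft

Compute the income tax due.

Parallel minimum levy:
  Base (financial-statement income): 695,500 Ft
  Less exemption 40,000 Ft → base 655,500 Ft
  655,500 Ft × 12% = 78,660 Ft

General income tax:
  186,000 Ft × 8% = 14,880 Ft
  343,000 Ft × 17% = 58,310 Ft
  222,000 Ft × 26% = 57,720 Ft
  → 130,910 Ft

130,910 Ft > 78,660 Ft, so the general income tax governs.

130,910 Ft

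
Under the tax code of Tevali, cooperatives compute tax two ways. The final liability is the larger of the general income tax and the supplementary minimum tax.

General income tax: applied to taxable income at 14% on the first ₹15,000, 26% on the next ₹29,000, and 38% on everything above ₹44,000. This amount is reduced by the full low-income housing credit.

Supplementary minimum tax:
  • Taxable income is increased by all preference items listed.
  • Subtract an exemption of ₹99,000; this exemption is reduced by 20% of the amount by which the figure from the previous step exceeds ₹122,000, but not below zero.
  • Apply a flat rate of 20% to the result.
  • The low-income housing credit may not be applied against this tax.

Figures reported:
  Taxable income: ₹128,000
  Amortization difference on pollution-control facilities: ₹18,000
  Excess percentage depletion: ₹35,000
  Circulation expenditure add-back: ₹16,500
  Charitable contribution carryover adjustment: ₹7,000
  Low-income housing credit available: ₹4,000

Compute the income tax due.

₹37,560

General income tax:
  ₹15,000 × 14% = ₹2,100
  ₹29,000 × 26% = ₹7,540
  ₹84,000 × 38% = ₹31,920
  → ₹41,560
  Less low-income housing credit ₹4,000 → ₹37,560

Supplementary minimum tax:
  Adjusted income: ₹128,000 + ₹18,000 + ₹35,000 + ₹16,500 + ₹7,000 = ₹204,500
  Exemption: ₹99,000 − 20% × (₹204,500 − ₹122,000) = ₹99,000 − ₹16,500 = ₹82,500
  Base: ₹204,500 − ₹82,500 = ₹122,000
  ₹122,000 × 20% = ₹24,400

₹37,560 > ₹24,400, so the general income tax governs.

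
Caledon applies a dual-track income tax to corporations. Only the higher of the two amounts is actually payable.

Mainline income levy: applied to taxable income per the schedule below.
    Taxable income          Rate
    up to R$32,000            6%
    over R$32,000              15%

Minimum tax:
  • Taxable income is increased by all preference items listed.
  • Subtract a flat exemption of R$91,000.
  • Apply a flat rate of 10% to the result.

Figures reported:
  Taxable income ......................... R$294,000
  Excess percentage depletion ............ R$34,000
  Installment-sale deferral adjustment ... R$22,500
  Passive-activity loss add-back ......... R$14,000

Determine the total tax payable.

R$41,220

Minimum tax:
  Adjusted income: R$294,000 + R$34,000 + R$22,500 + R$14,000 = R$364,500
  Less exemption R$91,000 → base R$273,500
  R$273,500 × 10% = R$27,350

Mainline income levy:
  R$32,000 × 6% = R$1,920
  R$262,000 × 15% = R$39,300
  → R$41,220

R$41,220 > R$27,350, so the mainline income levy governs.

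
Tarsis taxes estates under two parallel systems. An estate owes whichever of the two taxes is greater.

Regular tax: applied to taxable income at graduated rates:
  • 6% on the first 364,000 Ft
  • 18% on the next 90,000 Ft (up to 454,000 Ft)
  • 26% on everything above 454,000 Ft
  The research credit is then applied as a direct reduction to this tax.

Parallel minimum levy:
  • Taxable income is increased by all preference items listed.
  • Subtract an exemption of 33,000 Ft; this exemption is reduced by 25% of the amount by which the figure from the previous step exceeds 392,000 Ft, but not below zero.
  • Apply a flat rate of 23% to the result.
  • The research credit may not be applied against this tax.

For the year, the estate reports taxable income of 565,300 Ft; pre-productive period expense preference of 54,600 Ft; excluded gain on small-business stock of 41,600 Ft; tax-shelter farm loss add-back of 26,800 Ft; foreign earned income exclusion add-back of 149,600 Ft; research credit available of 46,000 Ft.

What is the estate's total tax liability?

192,717 Ft

Parallel minimum levy:
  Adjusted income: 565,300 Ft + 54,600 Ft + 41,600 Ft + 26,800 Ft + 149,600 Ft = 837,900 Ft
  Exemption: 25% × (837,900 Ft − 392,000 Ft) = 111,475 Ft ≥ 33,000 Ft, so the exemption is fully phased out
  Base: 837,900 Ft − 0 Ft = 837,900 Ft
  837,900 Ft × 23% = 192,717 Ft

Regular tax:
  364,000 Ft × 6% = 21,840 Ft
  90,000 Ft × 18% = 16,200 Ft
  111,300 Ft × 26% = 28,938 Ft
  → 66,978 Ft
  Less research credit 46,000 Ft → 20,978 Ft

192,717 Ft > 20,978 Ft, so the parallel minimum levy is the binding amount.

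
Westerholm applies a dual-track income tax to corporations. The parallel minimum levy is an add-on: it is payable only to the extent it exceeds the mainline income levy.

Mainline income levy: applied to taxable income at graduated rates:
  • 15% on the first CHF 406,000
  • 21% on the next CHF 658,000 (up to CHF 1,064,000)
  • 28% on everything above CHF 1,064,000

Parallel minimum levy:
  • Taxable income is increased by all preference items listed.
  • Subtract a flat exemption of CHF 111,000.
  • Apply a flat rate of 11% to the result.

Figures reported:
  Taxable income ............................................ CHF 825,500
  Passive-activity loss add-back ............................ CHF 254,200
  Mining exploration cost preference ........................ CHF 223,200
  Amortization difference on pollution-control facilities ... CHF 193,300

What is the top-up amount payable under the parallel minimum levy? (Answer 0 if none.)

Mainline income levy:
  CHF 406,000 × 15% = CHF 60,900
  CHF 419,500 × 21% = CHF 88,095
  → CHF 148,995

Parallel minimum levy:
  Adjusted income: CHF 825,500 + CHF 254,200 + CHF 223,200 + CHF 193,300 = CHF 1,496,200
  Less exemption CHF 111,000 → base CHF 1,385,200
  CHF 1,385,200 × 11% = CHF 152,372

Excess of parallel minimum levy over mainline income levy: CHF 152,372 − CHF 148,995 = CHF 3,377.

CHF 3,377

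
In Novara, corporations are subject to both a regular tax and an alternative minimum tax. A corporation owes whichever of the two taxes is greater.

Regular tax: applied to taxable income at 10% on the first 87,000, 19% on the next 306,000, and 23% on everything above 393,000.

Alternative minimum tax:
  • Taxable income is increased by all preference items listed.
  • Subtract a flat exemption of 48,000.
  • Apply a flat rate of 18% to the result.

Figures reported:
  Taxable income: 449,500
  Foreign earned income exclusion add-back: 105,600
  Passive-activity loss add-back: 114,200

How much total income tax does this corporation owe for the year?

Regular tax:
  87,000 × 10% = 8,700
  306,000 × 19% = 58,140
  56,500 × 23% = 12,995
  → 79,835

Alternative minimum tax:
  Adjusted income: 449,500 + 105,600 + 114,200 = 669,300
  Less exemption 48,000 → base 621,300
  621,300 × 18% = 111,834

111,834 > 79,835, so the alternative minimum tax is the binding amount.

111,834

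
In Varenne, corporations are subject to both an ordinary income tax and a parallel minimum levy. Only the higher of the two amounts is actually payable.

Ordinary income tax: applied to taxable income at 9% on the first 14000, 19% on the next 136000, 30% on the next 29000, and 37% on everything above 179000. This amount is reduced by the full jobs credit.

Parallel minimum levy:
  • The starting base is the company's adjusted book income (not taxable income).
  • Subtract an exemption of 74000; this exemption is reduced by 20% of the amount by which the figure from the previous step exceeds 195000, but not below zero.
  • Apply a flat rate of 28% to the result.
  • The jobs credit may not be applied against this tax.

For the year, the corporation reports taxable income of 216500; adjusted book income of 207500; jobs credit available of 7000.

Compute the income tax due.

Ordinary income tax:
  14000 × 9% = 1260
  136000 × 19% = 25840
  29000 × 30% = 8700
  37500 × 37% = 13875
  → 49675
  Less jobs credit 7000 → 42675

Parallel minimum levy:
  Base (adjusted book income): 207500
  Exemption: 74000 − 20% × (207500 − 195000) = 74000 − 2500 = 71500
  Base: 207500 − 71500 = 136000
  136000 × 28% = 38080

42675 > 38080, so the ordinary income tax governs.

42675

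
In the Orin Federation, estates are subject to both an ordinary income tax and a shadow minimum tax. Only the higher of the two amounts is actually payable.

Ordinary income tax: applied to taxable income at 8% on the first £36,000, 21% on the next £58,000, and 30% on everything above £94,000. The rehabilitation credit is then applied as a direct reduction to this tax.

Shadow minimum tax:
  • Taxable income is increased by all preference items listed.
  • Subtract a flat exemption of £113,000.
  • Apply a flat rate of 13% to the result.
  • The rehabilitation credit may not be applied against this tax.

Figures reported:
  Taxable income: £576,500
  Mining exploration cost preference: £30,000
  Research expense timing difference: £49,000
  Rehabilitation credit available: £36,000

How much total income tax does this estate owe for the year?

£123,810

Shadow minimum tax:
  Adjusted income: £576,500 + £30,000 + £49,000 = £655,500
  Less exemption £113,000 → base £542,500
  £542,500 × 13% = £70,525

Ordinary income tax:
  £36,000 × 8% = £2,880
  £58,000 × 21% = £12,180
  £482,500 × 30% = £144,750
  → £159,810
  Less rehabilitation credit £36,000 → £123,810

£123,810 > £70,525, so the ordinary income tax governs.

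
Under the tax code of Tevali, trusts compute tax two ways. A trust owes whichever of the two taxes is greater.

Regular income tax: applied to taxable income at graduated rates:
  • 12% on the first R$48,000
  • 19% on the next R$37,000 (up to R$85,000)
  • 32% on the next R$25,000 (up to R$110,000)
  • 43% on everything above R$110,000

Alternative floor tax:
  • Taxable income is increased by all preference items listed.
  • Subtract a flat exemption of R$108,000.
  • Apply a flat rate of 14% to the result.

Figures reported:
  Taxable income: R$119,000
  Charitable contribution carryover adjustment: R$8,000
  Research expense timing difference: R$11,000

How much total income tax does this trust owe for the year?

Regular income tax:
  R$48,000 × 12% = R$5,760
  R$37,000 × 19% = R$7,030
  R$25,000 × 32% = R$8,000
  R$9,000 × 43% = R$3,870
  → R$24,660

Alternative floor tax:
  Adjusted income: R$119,000 + R$8,000 + R$11,000 = R$138,000
  Less exemption R$108,000 → base R$30,000
  R$30,000 × 14% = R$4,200

R$24,660 > R$4,200, so the regular income tax governs.

R$24,660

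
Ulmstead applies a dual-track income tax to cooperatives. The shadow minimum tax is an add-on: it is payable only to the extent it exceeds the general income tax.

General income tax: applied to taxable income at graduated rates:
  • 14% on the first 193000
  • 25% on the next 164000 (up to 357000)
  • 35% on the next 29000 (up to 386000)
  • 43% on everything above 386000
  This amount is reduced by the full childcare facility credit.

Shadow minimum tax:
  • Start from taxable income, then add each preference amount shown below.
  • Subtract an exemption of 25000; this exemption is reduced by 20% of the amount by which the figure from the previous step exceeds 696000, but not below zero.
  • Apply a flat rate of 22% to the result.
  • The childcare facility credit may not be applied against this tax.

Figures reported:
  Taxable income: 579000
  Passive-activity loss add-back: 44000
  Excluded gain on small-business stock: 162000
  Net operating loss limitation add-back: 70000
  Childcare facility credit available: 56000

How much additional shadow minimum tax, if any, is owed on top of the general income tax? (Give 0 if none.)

General income tax:
  193000 × 14% = 27020
  164000 × 25% = 41000
  29000 × 35% = 10150
  193000 × 43% = 82990
  → 161160
  Less childcare facility credit 56000 → 105160

Shadow minimum tax:
  Adjusted income: 579000 + 44000 + 162000 + 70000 = 855000
  Exemption: 20% × (855000 − 696000) = 31800 ≥ 25000, so the exemption is fully phased out
  Base: 855000 − 0 = 855000
  855000 × 22% = 188100

Excess of shadow minimum tax over general income tax: 188100 − 105160 = 82940.

82940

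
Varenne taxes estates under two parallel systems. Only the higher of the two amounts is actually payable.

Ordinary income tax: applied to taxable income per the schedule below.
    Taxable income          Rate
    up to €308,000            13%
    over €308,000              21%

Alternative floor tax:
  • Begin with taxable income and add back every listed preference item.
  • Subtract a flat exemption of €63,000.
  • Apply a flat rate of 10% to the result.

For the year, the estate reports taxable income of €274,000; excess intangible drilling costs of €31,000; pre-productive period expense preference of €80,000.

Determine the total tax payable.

Alternative floor tax:
  Adjusted income: €274,000 + €31,000 + €80,000 = €385,000
  Less exemption €63,000 → base €322,000
  €322,000 × 10% = €32,200

Ordinary income tax:
  €274,000 × 13% = €35,620

€35,620 > €32,200, so the ordinary income tax governs.

€35,620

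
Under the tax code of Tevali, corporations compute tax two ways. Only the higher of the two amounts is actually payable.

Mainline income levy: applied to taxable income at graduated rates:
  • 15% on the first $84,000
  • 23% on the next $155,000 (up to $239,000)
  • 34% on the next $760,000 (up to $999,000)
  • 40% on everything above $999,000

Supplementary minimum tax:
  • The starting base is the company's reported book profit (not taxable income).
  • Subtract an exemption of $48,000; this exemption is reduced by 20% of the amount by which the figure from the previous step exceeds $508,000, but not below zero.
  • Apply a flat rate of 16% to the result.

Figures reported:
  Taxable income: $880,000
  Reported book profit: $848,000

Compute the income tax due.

$266,190

Mainline income levy:
  $84,000 × 15% = $12,600
  $155,000 × 23% = $35,650
  $641,000 × 34% = $217,940
  → $266,190

Supplementary minimum tax:
  Base (reported book profit): $848,000
  Exemption: 20% × ($848,000 − $508,000) = $68,000 ≥ $48,000, so the exemption is fully phased out
  Base: $848,000 − $0 = $848,000
  $848,000 × 16% = $135,680

$266,190 > $135,680, so the mainline income levy governs.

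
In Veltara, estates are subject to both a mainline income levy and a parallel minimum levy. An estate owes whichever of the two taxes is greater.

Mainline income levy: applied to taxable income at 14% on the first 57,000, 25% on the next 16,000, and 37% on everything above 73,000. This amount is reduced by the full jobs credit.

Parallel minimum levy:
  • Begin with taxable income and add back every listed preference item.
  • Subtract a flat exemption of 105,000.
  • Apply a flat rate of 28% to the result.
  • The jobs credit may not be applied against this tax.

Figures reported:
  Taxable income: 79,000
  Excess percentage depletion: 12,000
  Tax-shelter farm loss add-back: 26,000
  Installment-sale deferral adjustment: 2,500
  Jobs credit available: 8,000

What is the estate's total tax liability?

6,200

Mainline income levy:
  57,000 × 14% = 7,980
  16,000 × 25% = 4,000
  6,000 × 37% = 2,220
  → 14,200
  Less jobs credit 8,000 → 6,200

Parallel minimum levy:
  Adjusted income: 79,000 + 12,000 + 26,000 + 2,500 = 119,500
  Less exemption 105,000 → base 14,500
  14,500 × 28% = 4,060

6,200 > 4,060, so the mainline income levy governs.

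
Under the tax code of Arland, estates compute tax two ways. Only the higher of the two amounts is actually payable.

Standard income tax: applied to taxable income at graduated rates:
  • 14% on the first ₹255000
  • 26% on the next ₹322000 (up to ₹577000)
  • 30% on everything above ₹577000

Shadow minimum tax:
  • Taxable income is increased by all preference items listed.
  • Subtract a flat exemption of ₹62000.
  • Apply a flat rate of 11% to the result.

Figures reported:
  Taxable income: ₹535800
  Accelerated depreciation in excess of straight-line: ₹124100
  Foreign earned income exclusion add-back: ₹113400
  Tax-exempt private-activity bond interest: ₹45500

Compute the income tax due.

Standard income tax:
  ₹255000 × 14% = ₹35700
  ₹280800 × 26% = ₹73008
  → ₹108708

Shadow minimum tax:
  Adjusted income: ₹535800 + ₹124100 + ₹113400 + ₹45500 = ₹818800
  Less exemption ₹62000 → base ₹756800
  ₹756800 × 11% = ₹83248

₹108708 > ₹83248, so the standard income tax governs.

₹108708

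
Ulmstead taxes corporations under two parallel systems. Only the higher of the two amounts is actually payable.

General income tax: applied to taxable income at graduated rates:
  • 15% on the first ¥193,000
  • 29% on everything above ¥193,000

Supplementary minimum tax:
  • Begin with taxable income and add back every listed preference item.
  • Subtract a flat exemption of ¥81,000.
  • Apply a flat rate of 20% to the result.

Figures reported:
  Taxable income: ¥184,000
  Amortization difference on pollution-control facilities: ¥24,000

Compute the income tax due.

¥27,600

Supplementary minimum tax:
  Adjusted income: ¥184,000 + ¥24,000 = ¥208,000
  Less exemption ¥81,000 → base ¥127,000
  ¥127,000 × 20% = ¥25,400

General income tax:
  ¥184,000 × 15% = ¥27,600

¥27,600 > ¥25,400, so the general income tax governs.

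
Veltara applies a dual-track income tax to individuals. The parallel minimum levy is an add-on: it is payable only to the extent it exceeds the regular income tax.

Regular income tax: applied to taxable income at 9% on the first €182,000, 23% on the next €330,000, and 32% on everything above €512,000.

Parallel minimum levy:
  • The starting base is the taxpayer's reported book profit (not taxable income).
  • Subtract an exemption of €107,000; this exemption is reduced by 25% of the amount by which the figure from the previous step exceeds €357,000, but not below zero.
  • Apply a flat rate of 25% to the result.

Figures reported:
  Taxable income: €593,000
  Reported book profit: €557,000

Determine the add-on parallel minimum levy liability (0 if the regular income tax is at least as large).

Regular income tax:
  €182,000 × 9% = €16,380
  €330,000 × 23% = €75,900
  €81,000 × 32% = €25,920
  → €118,200

Parallel minimum levy:
  Base (reported book profit): €557,000
  Exemption: €107,000 − 25% × (€557,000 − €357,000) = €107,000 − €50,000 = €57,000
  Base: €557,000 − €57,000 = €500,000
  €500,000 × 25% = €125,000

Excess of parallel minimum levy over regular income tax: €125,000 − €118,200 = €6,800.

€6,800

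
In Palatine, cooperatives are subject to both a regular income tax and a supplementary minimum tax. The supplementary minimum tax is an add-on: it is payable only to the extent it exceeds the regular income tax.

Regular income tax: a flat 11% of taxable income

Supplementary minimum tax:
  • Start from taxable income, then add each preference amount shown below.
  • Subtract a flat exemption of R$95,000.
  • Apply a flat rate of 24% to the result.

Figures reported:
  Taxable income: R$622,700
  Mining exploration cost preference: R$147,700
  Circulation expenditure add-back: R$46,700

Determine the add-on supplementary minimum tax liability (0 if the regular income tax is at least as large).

R$104,807

Supplementary minimum tax:
  Adjusted income: R$622,700 + R$147,700 + R$46,700 = R$817,100
  Less exemption R$95,000 → base R$722,100
  R$722,100 × 24% = R$173,304

Regular income tax:
  R$622,700 × 11% = R$68,497

Excess of supplementary minimum tax over regular income tax: R$173,304 − R$68,497 = R$104,807.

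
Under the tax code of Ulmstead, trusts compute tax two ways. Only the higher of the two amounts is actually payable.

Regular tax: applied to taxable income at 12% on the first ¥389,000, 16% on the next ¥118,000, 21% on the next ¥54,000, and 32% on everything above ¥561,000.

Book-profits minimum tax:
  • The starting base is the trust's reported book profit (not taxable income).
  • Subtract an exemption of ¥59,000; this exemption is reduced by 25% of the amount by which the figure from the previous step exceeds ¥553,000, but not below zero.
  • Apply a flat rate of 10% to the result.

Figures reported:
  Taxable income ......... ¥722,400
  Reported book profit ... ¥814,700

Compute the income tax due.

Book-profits minimum tax:
  Base (reported book profit): ¥814,700
  Exemption: 25% × (¥814,700 − ¥553,000) = ¥65,425 ≥ ¥59,000, so the exemption is fully phased out
  Base: ¥814,700 − ¥0 = ¥814,700
  ¥814,700 × 10% = ¥81,470

Regular tax:
  ¥389,000 × 12% = ¥46,680
  ¥118,000 × 16% = ¥18,880
  ¥54,000 × 21% = ¥11,340
  ¥161,400 × 32% = ¥51,648
  → ¥128,548

¥128,548 > ¥81,470, so the regular tax governs.

¥128,548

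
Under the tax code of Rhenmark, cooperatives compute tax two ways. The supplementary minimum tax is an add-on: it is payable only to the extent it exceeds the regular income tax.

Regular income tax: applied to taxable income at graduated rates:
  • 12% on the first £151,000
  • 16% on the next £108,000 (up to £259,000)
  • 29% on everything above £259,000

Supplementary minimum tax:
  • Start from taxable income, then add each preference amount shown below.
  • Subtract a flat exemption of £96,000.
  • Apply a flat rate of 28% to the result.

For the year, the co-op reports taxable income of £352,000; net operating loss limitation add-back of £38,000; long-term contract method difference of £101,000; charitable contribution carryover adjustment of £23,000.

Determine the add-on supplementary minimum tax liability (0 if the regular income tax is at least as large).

Supplementary minimum tax:
  Adjusted income: £352,000 + £38,000 + £101,000 + £23,000 = £514,000
  Less exemption £96,000 → base £418,000
  £418,000 × 28% = £117,040

Regular income tax:
  £151,000 × 12% = £18,120
  £108,000 × 16% = £17,280
  £93,000 × 29% = £26,970
  → £62,370

Excess of supplementary minimum tax over regular income tax: £117,040 − £62,370 = £54,670.

£54,670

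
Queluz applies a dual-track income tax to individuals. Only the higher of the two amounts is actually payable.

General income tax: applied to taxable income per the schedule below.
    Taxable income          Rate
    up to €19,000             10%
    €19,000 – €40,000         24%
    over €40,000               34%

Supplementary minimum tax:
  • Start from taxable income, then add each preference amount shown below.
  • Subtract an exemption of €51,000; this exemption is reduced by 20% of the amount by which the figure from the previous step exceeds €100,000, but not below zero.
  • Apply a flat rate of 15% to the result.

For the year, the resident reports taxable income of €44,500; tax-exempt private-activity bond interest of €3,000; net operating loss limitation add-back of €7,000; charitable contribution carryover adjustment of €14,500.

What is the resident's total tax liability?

€8,470

Supplementary minimum tax:
  Adjusted income: €44,500 + €3,000 + €7,000 + €14,500 = €69,000
  Exemption: €69,000 ≤ €100,000, so full €51,000 applies
  Base: €69,000 − €51,000 = €18,000
  €18,000 × 15% = €2,700

General income tax:
  €19,000 × 10% = €1,900
  €21,000 × 24% = €5,040
  €4,500 × 34% = €1,530
  → €8,470

€8,470 > €2,700, so the general income tax governs.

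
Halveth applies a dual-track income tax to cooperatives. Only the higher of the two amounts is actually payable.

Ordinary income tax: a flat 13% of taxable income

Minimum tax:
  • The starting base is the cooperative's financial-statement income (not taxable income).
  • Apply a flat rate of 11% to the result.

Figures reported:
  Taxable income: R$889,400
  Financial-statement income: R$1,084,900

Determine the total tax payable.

R$119,339

Ordinary income tax:
  R$889,400 × 13% = R$115,622

Minimum tax:
  Base (financial-statement income): R$1,084,900
  R$1,084,900 × 11% = R$119,339

R$119,339 > R$115,622, so the minimum tax is the binding amount.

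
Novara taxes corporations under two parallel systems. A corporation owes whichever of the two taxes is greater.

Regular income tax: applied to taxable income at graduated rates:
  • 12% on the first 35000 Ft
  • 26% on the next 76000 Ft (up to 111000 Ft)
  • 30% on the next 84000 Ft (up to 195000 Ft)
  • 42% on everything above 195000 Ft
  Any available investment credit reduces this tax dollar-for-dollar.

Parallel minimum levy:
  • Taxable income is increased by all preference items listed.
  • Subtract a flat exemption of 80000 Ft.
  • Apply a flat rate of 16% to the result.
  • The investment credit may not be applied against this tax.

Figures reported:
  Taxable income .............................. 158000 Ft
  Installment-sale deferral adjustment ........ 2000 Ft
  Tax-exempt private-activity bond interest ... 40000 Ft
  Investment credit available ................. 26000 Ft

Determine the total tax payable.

Parallel minimum levy:
  Adjusted income: 158000 Ft + 2000 Ft + 40000 Ft = 200000 Ft
  Less exemption 80000 Ft → base 120000 Ft
  120000 Ft × 16% = 19200 Ft

Regular income tax:
  35000 Ft × 12% = 4200 Ft
  76000 Ft × 26% = 19760 Ft
  47000 Ft × 30% = 14100 Ft
  → 38060 Ft
  Less investment credit 26000 Ft → 12060 Ft

19200 Ft > 12060 Ft, so the parallel minimum levy is the binding amount.

19200 Ft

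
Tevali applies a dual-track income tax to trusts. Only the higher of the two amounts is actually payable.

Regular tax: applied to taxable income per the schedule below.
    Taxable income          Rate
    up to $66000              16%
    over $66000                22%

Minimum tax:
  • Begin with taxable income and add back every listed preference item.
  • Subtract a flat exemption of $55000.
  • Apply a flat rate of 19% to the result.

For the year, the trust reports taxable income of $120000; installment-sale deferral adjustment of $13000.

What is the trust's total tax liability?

$22440

Minimum tax:
  Adjusted income: $120000 + $13000 = $133000
  Less exemption $55000 → base $78000
  $78000 × 19% = $14820

Regular tax:
  $66000 × 16% = $10560
  $54000 × 22% = $11880
  → $22440

$22440 > $14820, so the regular tax governs.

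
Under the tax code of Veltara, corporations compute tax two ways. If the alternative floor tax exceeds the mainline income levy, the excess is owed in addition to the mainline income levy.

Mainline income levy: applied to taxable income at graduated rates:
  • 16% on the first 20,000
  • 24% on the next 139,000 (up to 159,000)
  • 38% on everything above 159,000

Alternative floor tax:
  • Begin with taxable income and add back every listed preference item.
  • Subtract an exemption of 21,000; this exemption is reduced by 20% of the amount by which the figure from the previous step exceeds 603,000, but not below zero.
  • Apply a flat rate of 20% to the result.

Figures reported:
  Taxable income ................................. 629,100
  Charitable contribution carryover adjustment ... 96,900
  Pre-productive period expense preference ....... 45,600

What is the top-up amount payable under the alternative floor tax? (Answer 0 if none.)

0

Mainline income levy:
  20,000 × 16% = 3,200
  139,000 × 24% = 33,360
  470,100 × 38% = 178,638
  → 215,198

Alternative floor tax:
  Adjusted income: 629,100 + 96,900 + 45,600 = 771,600
  Exemption: 20% × (771,600 − 603,000) = 33,720 ≥ 21,000, so the exemption is fully phased out
  Base: 771,600 − 0 = 771,600
  771,600 × 20% = 154,320

154,320 ≤ 215,198, so no add-on is due.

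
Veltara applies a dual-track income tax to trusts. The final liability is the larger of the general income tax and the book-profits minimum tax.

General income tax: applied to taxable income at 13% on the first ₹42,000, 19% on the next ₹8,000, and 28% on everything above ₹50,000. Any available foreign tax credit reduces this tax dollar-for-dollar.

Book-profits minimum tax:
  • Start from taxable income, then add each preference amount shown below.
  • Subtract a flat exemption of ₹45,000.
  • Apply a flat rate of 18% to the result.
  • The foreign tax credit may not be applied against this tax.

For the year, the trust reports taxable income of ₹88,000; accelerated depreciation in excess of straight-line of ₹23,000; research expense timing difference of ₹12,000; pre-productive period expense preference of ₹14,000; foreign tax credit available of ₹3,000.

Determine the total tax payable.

Book-profits minimum tax:
  Adjusted income: ₹88,000 + ₹23,000 + ₹12,000 + ₹14,000 = ₹137,000
  Less exemption ₹45,000 → base ₹92,000
  ₹92,000 × 18% = ₹16,560

General income tax:
  ₹42,000 × 13% = ₹5,460
  ₹8,000 × 19% = ₹1,520
  ₹38,000 × 28% = ₹10,640
  → ₹17,620
  Less foreign tax credit ₹3,000 → ₹14,620

₹16,560 > ₹14,620, so the book-profits minimum tax is the binding amount.

₹16,560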